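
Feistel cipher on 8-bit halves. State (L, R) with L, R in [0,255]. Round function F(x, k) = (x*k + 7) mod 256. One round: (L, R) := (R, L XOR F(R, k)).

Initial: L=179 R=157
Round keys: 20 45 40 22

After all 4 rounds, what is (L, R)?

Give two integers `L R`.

Round 1 (k=20): L=157 R=248
Round 2 (k=45): L=248 R=2
Round 3 (k=40): L=2 R=175
Round 4 (k=22): L=175 R=19

Answer: 175 19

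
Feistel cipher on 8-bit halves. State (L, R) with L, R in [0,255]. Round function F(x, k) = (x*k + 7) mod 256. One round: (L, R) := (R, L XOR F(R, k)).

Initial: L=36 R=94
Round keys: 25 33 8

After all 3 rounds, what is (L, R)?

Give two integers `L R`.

Answer: 102 38

Derivation:
Round 1 (k=25): L=94 R=17
Round 2 (k=33): L=17 R=102
Round 3 (k=8): L=102 R=38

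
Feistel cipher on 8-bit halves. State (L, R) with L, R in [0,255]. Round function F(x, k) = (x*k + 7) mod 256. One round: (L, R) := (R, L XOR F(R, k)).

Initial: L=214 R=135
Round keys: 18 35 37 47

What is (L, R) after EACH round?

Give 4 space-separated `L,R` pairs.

Answer: 135,83 83,231 231,57 57,153

Derivation:
Round 1 (k=18): L=135 R=83
Round 2 (k=35): L=83 R=231
Round 3 (k=37): L=231 R=57
Round 4 (k=47): L=57 R=153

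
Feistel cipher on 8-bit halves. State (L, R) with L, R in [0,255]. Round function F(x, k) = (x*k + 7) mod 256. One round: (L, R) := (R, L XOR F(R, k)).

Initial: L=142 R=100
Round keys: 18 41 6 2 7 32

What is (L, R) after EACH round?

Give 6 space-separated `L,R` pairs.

Answer: 100,129 129,212 212,126 126,215 215,150 150,16

Derivation:
Round 1 (k=18): L=100 R=129
Round 2 (k=41): L=129 R=212
Round 3 (k=6): L=212 R=126
Round 4 (k=2): L=126 R=215
Round 5 (k=7): L=215 R=150
Round 6 (k=32): L=150 R=16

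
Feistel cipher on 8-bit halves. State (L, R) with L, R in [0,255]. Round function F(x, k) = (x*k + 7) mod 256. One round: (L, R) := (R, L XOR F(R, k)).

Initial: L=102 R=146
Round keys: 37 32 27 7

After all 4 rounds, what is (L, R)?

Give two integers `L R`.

Answer: 25 195

Derivation:
Round 1 (k=37): L=146 R=71
Round 2 (k=32): L=71 R=117
Round 3 (k=27): L=117 R=25
Round 4 (k=7): L=25 R=195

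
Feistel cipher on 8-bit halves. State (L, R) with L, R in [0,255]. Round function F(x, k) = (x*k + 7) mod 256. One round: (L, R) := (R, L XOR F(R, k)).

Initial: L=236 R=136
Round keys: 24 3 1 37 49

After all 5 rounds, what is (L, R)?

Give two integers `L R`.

Answer: 99 214

Derivation:
Round 1 (k=24): L=136 R=43
Round 2 (k=3): L=43 R=0
Round 3 (k=1): L=0 R=44
Round 4 (k=37): L=44 R=99
Round 5 (k=49): L=99 R=214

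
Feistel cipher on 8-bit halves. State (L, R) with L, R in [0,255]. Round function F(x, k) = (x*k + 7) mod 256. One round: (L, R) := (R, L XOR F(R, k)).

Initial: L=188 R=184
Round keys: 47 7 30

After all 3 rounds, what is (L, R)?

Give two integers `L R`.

Answer: 148 44

Derivation:
Round 1 (k=47): L=184 R=115
Round 2 (k=7): L=115 R=148
Round 3 (k=30): L=148 R=44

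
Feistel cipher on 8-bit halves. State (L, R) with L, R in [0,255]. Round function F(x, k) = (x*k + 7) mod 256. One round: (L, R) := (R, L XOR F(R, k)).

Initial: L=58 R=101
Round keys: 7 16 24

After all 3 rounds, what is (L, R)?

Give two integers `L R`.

Answer: 98 199

Derivation:
Round 1 (k=7): L=101 R=240
Round 2 (k=16): L=240 R=98
Round 3 (k=24): L=98 R=199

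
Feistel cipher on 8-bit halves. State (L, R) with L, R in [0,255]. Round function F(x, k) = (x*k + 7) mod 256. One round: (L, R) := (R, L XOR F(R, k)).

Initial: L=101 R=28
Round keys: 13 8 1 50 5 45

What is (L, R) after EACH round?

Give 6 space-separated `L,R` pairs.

Round 1 (k=13): L=28 R=22
Round 2 (k=8): L=22 R=171
Round 3 (k=1): L=171 R=164
Round 4 (k=50): L=164 R=164
Round 5 (k=5): L=164 R=159
Round 6 (k=45): L=159 R=94

Answer: 28,22 22,171 171,164 164,164 164,159 159,94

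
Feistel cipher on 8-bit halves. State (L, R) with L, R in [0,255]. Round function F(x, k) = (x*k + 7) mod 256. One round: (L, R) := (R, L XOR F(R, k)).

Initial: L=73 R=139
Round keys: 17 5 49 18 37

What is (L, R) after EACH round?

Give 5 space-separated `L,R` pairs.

Round 1 (k=17): L=139 R=11
Round 2 (k=5): L=11 R=181
Round 3 (k=49): L=181 R=167
Round 4 (k=18): L=167 R=112
Round 5 (k=37): L=112 R=144

Answer: 139,11 11,181 181,167 167,112 112,144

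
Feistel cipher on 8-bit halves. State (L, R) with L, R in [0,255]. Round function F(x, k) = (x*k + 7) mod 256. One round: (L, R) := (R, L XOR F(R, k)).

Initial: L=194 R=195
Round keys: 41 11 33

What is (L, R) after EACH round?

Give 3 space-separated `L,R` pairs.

Round 1 (k=41): L=195 R=128
Round 2 (k=11): L=128 R=68
Round 3 (k=33): L=68 R=75

Answer: 195,128 128,68 68,75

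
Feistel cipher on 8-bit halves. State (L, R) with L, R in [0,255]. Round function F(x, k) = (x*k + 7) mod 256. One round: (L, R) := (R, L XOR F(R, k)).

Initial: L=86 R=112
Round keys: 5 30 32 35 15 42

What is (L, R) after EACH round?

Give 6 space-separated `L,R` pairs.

Answer: 112,97 97,21 21,198 198,12 12,125 125,133

Derivation:
Round 1 (k=5): L=112 R=97
Round 2 (k=30): L=97 R=21
Round 3 (k=32): L=21 R=198
Round 4 (k=35): L=198 R=12
Round 5 (k=15): L=12 R=125
Round 6 (k=42): L=125 R=133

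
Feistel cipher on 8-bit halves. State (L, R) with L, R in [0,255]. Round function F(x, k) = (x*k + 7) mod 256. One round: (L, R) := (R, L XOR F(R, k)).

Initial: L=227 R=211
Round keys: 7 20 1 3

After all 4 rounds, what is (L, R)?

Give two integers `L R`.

Answer: 72 191

Derivation:
Round 1 (k=7): L=211 R=47
Round 2 (k=20): L=47 R=96
Round 3 (k=1): L=96 R=72
Round 4 (k=3): L=72 R=191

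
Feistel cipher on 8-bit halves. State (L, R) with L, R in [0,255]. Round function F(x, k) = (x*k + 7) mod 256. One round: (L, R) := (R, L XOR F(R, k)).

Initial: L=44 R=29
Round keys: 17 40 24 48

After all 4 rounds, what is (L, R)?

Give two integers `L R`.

Round 1 (k=17): L=29 R=216
Round 2 (k=40): L=216 R=218
Round 3 (k=24): L=218 R=175
Round 4 (k=48): L=175 R=13

Answer: 175 13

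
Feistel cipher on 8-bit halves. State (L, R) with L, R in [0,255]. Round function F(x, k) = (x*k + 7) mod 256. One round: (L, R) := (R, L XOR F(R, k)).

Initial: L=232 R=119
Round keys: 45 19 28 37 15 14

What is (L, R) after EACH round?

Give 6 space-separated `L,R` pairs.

Round 1 (k=45): L=119 R=26
Round 2 (k=19): L=26 R=130
Round 3 (k=28): L=130 R=37
Round 4 (k=37): L=37 R=226
Round 5 (k=15): L=226 R=96
Round 6 (k=14): L=96 R=165

Answer: 119,26 26,130 130,37 37,226 226,96 96,165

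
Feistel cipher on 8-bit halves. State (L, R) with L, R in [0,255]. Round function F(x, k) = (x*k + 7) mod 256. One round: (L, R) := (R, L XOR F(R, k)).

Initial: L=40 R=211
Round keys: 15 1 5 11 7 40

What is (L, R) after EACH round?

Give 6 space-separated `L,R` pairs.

Answer: 211,76 76,128 128,203 203,64 64,12 12,167

Derivation:
Round 1 (k=15): L=211 R=76
Round 2 (k=1): L=76 R=128
Round 3 (k=5): L=128 R=203
Round 4 (k=11): L=203 R=64
Round 5 (k=7): L=64 R=12
Round 6 (k=40): L=12 R=167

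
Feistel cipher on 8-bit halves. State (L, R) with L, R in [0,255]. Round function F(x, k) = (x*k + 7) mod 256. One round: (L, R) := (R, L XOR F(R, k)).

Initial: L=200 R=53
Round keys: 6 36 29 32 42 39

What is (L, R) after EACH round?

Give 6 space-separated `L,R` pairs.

Answer: 53,141 141,238 238,112 112,233 233,49 49,151

Derivation:
Round 1 (k=6): L=53 R=141
Round 2 (k=36): L=141 R=238
Round 3 (k=29): L=238 R=112
Round 4 (k=32): L=112 R=233
Round 5 (k=42): L=233 R=49
Round 6 (k=39): L=49 R=151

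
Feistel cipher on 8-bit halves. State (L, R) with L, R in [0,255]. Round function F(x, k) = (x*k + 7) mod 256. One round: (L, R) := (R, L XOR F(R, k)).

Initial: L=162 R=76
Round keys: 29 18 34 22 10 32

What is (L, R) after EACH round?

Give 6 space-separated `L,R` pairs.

Answer: 76,1 1,85 85,80 80,178 178,171 171,213

Derivation:
Round 1 (k=29): L=76 R=1
Round 2 (k=18): L=1 R=85
Round 3 (k=34): L=85 R=80
Round 4 (k=22): L=80 R=178
Round 5 (k=10): L=178 R=171
Round 6 (k=32): L=171 R=213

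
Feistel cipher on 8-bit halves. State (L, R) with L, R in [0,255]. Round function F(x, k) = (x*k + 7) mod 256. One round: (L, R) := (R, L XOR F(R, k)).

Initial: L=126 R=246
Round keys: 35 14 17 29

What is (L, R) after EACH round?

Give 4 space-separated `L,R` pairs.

Round 1 (k=35): L=246 R=215
Round 2 (k=14): L=215 R=63
Round 3 (k=17): L=63 R=225
Round 4 (k=29): L=225 R=187

Answer: 246,215 215,63 63,225 225,187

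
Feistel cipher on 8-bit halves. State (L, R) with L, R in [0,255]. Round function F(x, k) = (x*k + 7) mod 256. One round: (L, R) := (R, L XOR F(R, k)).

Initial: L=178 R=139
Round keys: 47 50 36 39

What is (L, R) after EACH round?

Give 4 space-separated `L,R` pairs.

Round 1 (k=47): L=139 R=62
Round 2 (k=50): L=62 R=168
Round 3 (k=36): L=168 R=153
Round 4 (k=39): L=153 R=254

Answer: 139,62 62,168 168,153 153,254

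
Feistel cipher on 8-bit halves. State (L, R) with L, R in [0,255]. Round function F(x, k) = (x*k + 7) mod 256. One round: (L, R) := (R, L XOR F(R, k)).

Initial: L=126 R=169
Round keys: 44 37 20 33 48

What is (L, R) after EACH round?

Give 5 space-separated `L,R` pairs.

Round 1 (k=44): L=169 R=109
Round 2 (k=37): L=109 R=97
Round 3 (k=20): L=97 R=246
Round 4 (k=33): L=246 R=220
Round 5 (k=48): L=220 R=177

Answer: 169,109 109,97 97,246 246,220 220,177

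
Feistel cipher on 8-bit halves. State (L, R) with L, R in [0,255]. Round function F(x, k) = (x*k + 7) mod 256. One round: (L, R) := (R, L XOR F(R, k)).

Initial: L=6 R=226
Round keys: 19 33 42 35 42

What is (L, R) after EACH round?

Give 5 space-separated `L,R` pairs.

Round 1 (k=19): L=226 R=203
Round 2 (k=33): L=203 R=208
Round 3 (k=42): L=208 R=236
Round 4 (k=35): L=236 R=155
Round 5 (k=42): L=155 R=153

Answer: 226,203 203,208 208,236 236,155 155,153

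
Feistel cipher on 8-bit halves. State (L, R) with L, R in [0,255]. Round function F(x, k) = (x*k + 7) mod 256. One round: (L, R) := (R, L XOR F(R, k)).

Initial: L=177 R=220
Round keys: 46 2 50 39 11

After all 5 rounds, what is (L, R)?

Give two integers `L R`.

Round 1 (k=46): L=220 R=62
Round 2 (k=2): L=62 R=95
Round 3 (k=50): L=95 R=171
Round 4 (k=39): L=171 R=75
Round 5 (k=11): L=75 R=235

Answer: 75 235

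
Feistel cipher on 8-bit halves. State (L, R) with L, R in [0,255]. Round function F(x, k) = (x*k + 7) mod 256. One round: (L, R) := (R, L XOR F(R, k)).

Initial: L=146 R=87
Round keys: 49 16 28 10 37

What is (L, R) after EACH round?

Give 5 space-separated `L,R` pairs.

Round 1 (k=49): L=87 R=60
Round 2 (k=16): L=60 R=144
Round 3 (k=28): L=144 R=251
Round 4 (k=10): L=251 R=69
Round 5 (k=37): L=69 R=251

Answer: 87,60 60,144 144,251 251,69 69,251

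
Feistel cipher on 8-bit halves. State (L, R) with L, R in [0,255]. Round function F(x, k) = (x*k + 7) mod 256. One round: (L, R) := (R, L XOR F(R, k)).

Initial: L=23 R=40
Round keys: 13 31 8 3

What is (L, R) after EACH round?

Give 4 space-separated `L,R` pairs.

Round 1 (k=13): L=40 R=24
Round 2 (k=31): L=24 R=199
Round 3 (k=8): L=199 R=39
Round 4 (k=3): L=39 R=187

Answer: 40,24 24,199 199,39 39,187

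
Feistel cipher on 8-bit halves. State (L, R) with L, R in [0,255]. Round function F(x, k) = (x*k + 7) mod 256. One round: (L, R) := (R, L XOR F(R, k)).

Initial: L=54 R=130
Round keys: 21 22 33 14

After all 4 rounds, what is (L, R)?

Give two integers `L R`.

Round 1 (k=21): L=130 R=135
Round 2 (k=22): L=135 R=35
Round 3 (k=33): L=35 R=13
Round 4 (k=14): L=13 R=158

Answer: 13 158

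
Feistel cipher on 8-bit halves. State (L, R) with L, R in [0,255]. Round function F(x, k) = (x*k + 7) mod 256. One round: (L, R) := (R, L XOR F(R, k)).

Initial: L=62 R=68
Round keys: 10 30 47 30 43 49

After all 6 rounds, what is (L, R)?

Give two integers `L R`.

Round 1 (k=10): L=68 R=145
Round 2 (k=30): L=145 R=65
Round 3 (k=47): L=65 R=103
Round 4 (k=30): L=103 R=88
Round 5 (k=43): L=88 R=168
Round 6 (k=49): L=168 R=119

Answer: 168 119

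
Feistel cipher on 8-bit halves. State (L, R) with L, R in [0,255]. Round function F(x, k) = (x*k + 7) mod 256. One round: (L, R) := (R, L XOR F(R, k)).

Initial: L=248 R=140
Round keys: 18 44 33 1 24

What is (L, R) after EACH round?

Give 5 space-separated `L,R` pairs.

Answer: 140,39 39,55 55,57 57,119 119,22

Derivation:
Round 1 (k=18): L=140 R=39
Round 2 (k=44): L=39 R=55
Round 3 (k=33): L=55 R=57
Round 4 (k=1): L=57 R=119
Round 5 (k=24): L=119 R=22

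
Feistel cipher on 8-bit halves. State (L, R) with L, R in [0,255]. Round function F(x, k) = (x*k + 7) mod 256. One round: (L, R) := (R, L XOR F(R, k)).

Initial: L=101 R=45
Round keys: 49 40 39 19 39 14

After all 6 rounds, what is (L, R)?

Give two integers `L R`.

Answer: 186 50

Derivation:
Round 1 (k=49): L=45 R=193
Round 2 (k=40): L=193 R=2
Round 3 (k=39): L=2 R=148
Round 4 (k=19): L=148 R=1
Round 5 (k=39): L=1 R=186
Round 6 (k=14): L=186 R=50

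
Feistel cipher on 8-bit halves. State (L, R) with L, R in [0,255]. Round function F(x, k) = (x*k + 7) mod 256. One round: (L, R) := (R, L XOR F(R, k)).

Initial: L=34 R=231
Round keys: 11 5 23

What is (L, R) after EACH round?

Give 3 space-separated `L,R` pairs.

Answer: 231,214 214,210 210,51

Derivation:
Round 1 (k=11): L=231 R=214
Round 2 (k=5): L=214 R=210
Round 3 (k=23): L=210 R=51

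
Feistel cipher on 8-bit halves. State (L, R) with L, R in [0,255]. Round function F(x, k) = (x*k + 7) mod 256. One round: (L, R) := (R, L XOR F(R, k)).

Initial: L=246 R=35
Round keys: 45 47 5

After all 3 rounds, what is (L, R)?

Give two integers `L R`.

Answer: 140 27

Derivation:
Round 1 (k=45): L=35 R=216
Round 2 (k=47): L=216 R=140
Round 3 (k=5): L=140 R=27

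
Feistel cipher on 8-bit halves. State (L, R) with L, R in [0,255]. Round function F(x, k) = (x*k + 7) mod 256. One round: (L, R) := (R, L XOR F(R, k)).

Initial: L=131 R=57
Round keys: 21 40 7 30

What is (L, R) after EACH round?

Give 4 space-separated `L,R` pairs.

Round 1 (k=21): L=57 R=55
Round 2 (k=40): L=55 R=166
Round 3 (k=7): L=166 R=166
Round 4 (k=30): L=166 R=221

Answer: 57,55 55,166 166,166 166,221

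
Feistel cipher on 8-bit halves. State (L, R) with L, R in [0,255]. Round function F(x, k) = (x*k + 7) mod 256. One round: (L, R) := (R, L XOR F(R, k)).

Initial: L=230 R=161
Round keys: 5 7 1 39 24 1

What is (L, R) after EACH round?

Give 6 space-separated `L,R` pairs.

Answer: 161,202 202,44 44,249 249,218 218,142 142,79

Derivation:
Round 1 (k=5): L=161 R=202
Round 2 (k=7): L=202 R=44
Round 3 (k=1): L=44 R=249
Round 4 (k=39): L=249 R=218
Round 5 (k=24): L=218 R=142
Round 6 (k=1): L=142 R=79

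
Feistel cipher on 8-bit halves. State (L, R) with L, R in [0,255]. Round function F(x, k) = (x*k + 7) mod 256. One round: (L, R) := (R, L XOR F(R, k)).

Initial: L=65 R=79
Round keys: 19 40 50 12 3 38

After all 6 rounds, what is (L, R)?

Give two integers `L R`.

Answer: 198 116

Derivation:
Round 1 (k=19): L=79 R=165
Round 2 (k=40): L=165 R=128
Round 3 (k=50): L=128 R=162
Round 4 (k=12): L=162 R=31
Round 5 (k=3): L=31 R=198
Round 6 (k=38): L=198 R=116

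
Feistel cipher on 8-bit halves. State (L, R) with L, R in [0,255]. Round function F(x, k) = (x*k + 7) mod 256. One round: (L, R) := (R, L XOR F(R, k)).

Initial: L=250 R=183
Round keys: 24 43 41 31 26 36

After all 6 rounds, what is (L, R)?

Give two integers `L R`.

Round 1 (k=24): L=183 R=213
Round 2 (k=43): L=213 R=121
Round 3 (k=41): L=121 R=189
Round 4 (k=31): L=189 R=147
Round 5 (k=26): L=147 R=72
Round 6 (k=36): L=72 R=180

Answer: 72 180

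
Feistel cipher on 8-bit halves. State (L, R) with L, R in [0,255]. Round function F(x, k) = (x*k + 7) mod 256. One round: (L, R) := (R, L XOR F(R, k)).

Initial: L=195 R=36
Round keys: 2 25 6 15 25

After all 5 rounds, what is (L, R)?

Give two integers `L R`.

Round 1 (k=2): L=36 R=140
Round 2 (k=25): L=140 R=151
Round 3 (k=6): L=151 R=29
Round 4 (k=15): L=29 R=45
Round 5 (k=25): L=45 R=113

Answer: 45 113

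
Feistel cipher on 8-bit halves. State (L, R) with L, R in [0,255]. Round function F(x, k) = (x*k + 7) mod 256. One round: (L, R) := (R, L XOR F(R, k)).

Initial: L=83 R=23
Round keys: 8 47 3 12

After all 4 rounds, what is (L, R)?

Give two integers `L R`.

Round 1 (k=8): L=23 R=236
Round 2 (k=47): L=236 R=76
Round 3 (k=3): L=76 R=7
Round 4 (k=12): L=7 R=23

Answer: 7 23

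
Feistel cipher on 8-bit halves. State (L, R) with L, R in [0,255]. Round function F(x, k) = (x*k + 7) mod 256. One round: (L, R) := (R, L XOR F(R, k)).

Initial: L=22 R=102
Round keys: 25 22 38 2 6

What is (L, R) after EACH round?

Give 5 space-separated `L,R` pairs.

Answer: 102,235 235,95 95,202 202,196 196,85

Derivation:
Round 1 (k=25): L=102 R=235
Round 2 (k=22): L=235 R=95
Round 3 (k=38): L=95 R=202
Round 4 (k=2): L=202 R=196
Round 5 (k=6): L=196 R=85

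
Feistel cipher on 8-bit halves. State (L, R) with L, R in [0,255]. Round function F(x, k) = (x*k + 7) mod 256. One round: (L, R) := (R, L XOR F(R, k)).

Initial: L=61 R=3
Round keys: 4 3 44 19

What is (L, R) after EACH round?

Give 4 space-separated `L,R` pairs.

Round 1 (k=4): L=3 R=46
Round 2 (k=3): L=46 R=146
Round 3 (k=44): L=146 R=49
Round 4 (k=19): L=49 R=56

Answer: 3,46 46,146 146,49 49,56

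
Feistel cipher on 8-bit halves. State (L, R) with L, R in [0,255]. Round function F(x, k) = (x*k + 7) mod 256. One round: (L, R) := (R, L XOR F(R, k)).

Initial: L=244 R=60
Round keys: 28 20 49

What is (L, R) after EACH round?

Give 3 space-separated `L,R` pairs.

Answer: 60,99 99,255 255,181

Derivation:
Round 1 (k=28): L=60 R=99
Round 2 (k=20): L=99 R=255
Round 3 (k=49): L=255 R=181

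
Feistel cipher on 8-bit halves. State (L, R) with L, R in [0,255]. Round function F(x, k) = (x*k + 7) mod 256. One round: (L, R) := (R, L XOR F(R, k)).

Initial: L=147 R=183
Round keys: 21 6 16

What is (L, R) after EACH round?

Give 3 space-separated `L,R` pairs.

Answer: 183,153 153,42 42,62

Derivation:
Round 1 (k=21): L=183 R=153
Round 2 (k=6): L=153 R=42
Round 3 (k=16): L=42 R=62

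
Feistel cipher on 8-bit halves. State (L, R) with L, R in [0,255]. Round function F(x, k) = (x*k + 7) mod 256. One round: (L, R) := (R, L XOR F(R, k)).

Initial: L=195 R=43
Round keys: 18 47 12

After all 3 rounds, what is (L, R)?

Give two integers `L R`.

Round 1 (k=18): L=43 R=206
Round 2 (k=47): L=206 R=242
Round 3 (k=12): L=242 R=145

Answer: 242 145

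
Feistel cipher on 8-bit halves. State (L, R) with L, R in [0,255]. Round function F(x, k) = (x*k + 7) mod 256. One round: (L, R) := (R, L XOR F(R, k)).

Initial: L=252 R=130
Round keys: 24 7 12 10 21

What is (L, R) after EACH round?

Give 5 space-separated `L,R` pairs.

Answer: 130,203 203,22 22,196 196,185 185,240

Derivation:
Round 1 (k=24): L=130 R=203
Round 2 (k=7): L=203 R=22
Round 3 (k=12): L=22 R=196
Round 4 (k=10): L=196 R=185
Round 5 (k=21): L=185 R=240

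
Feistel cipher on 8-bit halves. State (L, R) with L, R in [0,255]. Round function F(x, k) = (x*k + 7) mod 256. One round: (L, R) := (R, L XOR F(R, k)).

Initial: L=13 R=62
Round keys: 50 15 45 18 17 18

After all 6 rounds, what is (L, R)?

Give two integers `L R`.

Answer: 115 5

Derivation:
Round 1 (k=50): L=62 R=46
Round 2 (k=15): L=46 R=135
Round 3 (k=45): L=135 R=236
Round 4 (k=18): L=236 R=24
Round 5 (k=17): L=24 R=115
Round 6 (k=18): L=115 R=5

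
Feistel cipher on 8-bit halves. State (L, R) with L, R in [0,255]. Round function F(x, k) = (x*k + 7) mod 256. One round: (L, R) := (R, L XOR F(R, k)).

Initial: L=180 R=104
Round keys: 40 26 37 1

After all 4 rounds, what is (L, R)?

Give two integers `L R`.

Answer: 11 207

Derivation:
Round 1 (k=40): L=104 R=243
Round 2 (k=26): L=243 R=221
Round 3 (k=37): L=221 R=11
Round 4 (k=1): L=11 R=207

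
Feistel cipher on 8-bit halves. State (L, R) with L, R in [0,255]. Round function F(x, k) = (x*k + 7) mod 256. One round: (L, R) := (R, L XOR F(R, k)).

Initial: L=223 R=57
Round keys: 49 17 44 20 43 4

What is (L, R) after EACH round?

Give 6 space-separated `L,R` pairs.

Answer: 57,47 47,31 31,116 116,8 8,43 43,187

Derivation:
Round 1 (k=49): L=57 R=47
Round 2 (k=17): L=47 R=31
Round 3 (k=44): L=31 R=116
Round 4 (k=20): L=116 R=8
Round 5 (k=43): L=8 R=43
Round 6 (k=4): L=43 R=187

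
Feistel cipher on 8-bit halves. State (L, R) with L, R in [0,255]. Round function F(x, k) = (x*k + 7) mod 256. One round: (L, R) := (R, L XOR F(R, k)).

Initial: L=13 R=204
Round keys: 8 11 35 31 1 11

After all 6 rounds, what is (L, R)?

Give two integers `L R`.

Round 1 (k=8): L=204 R=106
Round 2 (k=11): L=106 R=89
Round 3 (k=35): L=89 R=88
Round 4 (k=31): L=88 R=246
Round 5 (k=1): L=246 R=165
Round 6 (k=11): L=165 R=232

Answer: 165 232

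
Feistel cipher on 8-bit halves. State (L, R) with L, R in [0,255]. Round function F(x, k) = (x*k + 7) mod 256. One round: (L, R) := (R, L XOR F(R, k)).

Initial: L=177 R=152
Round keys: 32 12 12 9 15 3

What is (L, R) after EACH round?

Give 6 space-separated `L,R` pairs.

Answer: 152,182 182,23 23,173 173,11 11,1 1,1

Derivation:
Round 1 (k=32): L=152 R=182
Round 2 (k=12): L=182 R=23
Round 3 (k=12): L=23 R=173
Round 4 (k=9): L=173 R=11
Round 5 (k=15): L=11 R=1
Round 6 (k=3): L=1 R=1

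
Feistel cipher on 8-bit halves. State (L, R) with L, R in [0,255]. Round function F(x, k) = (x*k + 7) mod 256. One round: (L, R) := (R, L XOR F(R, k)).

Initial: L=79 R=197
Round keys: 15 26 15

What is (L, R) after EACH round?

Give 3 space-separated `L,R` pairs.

Round 1 (k=15): L=197 R=221
Round 2 (k=26): L=221 R=188
Round 3 (k=15): L=188 R=214

Answer: 197,221 221,188 188,214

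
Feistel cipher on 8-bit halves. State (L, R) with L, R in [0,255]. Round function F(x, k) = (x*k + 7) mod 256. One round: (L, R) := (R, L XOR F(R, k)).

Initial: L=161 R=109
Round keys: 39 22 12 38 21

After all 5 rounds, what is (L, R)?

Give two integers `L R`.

Round 1 (k=39): L=109 R=3
Round 2 (k=22): L=3 R=36
Round 3 (k=12): L=36 R=180
Round 4 (k=38): L=180 R=155
Round 5 (k=21): L=155 R=10

Answer: 155 10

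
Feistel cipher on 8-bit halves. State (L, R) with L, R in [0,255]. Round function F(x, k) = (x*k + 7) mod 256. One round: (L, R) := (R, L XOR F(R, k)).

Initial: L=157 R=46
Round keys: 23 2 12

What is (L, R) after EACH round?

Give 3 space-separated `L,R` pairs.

Round 1 (k=23): L=46 R=180
Round 2 (k=2): L=180 R=65
Round 3 (k=12): L=65 R=167

Answer: 46,180 180,65 65,167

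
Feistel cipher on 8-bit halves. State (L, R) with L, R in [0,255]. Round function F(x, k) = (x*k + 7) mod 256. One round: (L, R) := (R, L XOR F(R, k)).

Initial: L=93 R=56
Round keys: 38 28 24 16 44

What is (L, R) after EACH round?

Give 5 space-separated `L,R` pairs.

Round 1 (k=38): L=56 R=10
Round 2 (k=28): L=10 R=39
Round 3 (k=24): L=39 R=165
Round 4 (k=16): L=165 R=112
Round 5 (k=44): L=112 R=226

Answer: 56,10 10,39 39,165 165,112 112,226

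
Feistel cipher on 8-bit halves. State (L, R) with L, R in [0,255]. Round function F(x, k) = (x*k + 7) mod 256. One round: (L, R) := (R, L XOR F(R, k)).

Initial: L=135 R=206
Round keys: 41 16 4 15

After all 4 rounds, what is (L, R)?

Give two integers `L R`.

Answer: 41 135

Derivation:
Round 1 (k=41): L=206 R=130
Round 2 (k=16): L=130 R=233
Round 3 (k=4): L=233 R=41
Round 4 (k=15): L=41 R=135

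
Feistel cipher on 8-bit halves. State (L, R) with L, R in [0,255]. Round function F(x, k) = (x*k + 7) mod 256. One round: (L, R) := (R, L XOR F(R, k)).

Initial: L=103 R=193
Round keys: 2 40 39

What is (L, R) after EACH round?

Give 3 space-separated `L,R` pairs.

Round 1 (k=2): L=193 R=238
Round 2 (k=40): L=238 R=246
Round 3 (k=39): L=246 R=111

Answer: 193,238 238,246 246,111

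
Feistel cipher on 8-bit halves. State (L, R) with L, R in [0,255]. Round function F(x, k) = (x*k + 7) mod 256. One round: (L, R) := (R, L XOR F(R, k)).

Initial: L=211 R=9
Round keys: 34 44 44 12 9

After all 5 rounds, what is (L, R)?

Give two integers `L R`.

Round 1 (k=34): L=9 R=234
Round 2 (k=44): L=234 R=54
Round 3 (k=44): L=54 R=165
Round 4 (k=12): L=165 R=245
Round 5 (k=9): L=245 R=1

Answer: 245 1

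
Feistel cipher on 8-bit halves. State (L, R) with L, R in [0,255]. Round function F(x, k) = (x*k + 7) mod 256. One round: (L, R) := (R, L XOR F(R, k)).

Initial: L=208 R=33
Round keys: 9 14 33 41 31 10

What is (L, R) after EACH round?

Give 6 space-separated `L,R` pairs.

Answer: 33,224 224,102 102,205 205,186 186,64 64,61

Derivation:
Round 1 (k=9): L=33 R=224
Round 2 (k=14): L=224 R=102
Round 3 (k=33): L=102 R=205
Round 4 (k=41): L=205 R=186
Round 5 (k=31): L=186 R=64
Round 6 (k=10): L=64 R=61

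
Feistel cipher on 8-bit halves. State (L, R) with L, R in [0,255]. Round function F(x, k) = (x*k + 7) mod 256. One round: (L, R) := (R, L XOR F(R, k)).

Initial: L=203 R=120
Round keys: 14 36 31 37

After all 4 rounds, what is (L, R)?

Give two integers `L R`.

Round 1 (k=14): L=120 R=92
Round 2 (k=36): L=92 R=143
Round 3 (k=31): L=143 R=4
Round 4 (k=37): L=4 R=20

Answer: 4 20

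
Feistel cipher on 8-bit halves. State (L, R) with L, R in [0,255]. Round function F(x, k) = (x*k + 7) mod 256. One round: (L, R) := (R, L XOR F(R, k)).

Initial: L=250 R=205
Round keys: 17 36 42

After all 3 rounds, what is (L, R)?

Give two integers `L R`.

Round 1 (k=17): L=205 R=94
Round 2 (k=36): L=94 R=242
Round 3 (k=42): L=242 R=229

Answer: 242 229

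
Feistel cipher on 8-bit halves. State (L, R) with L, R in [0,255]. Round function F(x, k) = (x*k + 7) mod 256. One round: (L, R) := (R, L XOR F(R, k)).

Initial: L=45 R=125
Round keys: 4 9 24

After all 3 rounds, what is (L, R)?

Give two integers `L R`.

Round 1 (k=4): L=125 R=214
Round 2 (k=9): L=214 R=240
Round 3 (k=24): L=240 R=81

Answer: 240 81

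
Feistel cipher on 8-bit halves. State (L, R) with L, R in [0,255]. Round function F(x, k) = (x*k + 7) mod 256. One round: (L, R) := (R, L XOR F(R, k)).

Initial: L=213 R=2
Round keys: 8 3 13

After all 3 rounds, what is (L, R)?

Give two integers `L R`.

Answer: 79 200

Derivation:
Round 1 (k=8): L=2 R=194
Round 2 (k=3): L=194 R=79
Round 3 (k=13): L=79 R=200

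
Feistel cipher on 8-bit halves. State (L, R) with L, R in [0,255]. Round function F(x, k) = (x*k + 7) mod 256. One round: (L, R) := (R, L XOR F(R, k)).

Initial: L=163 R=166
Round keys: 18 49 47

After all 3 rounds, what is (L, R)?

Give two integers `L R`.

Round 1 (k=18): L=166 R=16
Round 2 (k=49): L=16 R=177
Round 3 (k=47): L=177 R=150

Answer: 177 150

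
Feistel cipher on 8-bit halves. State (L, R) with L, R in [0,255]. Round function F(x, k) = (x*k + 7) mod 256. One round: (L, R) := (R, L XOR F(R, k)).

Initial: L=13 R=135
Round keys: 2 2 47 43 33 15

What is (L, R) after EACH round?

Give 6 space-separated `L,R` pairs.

Round 1 (k=2): L=135 R=24
Round 2 (k=2): L=24 R=176
Round 3 (k=47): L=176 R=79
Round 4 (k=43): L=79 R=252
Round 5 (k=33): L=252 R=204
Round 6 (k=15): L=204 R=7

Answer: 135,24 24,176 176,79 79,252 252,204 204,7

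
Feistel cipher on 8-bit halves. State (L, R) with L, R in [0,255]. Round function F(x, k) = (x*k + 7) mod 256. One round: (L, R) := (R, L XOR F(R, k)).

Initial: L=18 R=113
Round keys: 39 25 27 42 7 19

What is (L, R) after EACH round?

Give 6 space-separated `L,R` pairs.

Round 1 (k=39): L=113 R=44
Round 2 (k=25): L=44 R=34
Round 3 (k=27): L=34 R=177
Round 4 (k=42): L=177 R=51
Round 5 (k=7): L=51 R=221
Round 6 (k=19): L=221 R=93

Answer: 113,44 44,34 34,177 177,51 51,221 221,93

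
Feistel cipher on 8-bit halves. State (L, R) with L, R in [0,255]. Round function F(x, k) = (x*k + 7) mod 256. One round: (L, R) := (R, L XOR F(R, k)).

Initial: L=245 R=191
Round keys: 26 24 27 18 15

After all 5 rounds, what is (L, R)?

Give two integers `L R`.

Round 1 (k=26): L=191 R=152
Round 2 (k=24): L=152 R=248
Round 3 (k=27): L=248 R=183
Round 4 (k=18): L=183 R=29
Round 5 (k=15): L=29 R=13

Answer: 29 13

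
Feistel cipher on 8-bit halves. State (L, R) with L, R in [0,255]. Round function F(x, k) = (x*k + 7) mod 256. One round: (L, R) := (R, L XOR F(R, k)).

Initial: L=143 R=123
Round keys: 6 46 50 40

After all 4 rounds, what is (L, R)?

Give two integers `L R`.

Answer: 33 15

Derivation:
Round 1 (k=6): L=123 R=102
Round 2 (k=46): L=102 R=32
Round 3 (k=50): L=32 R=33
Round 4 (k=40): L=33 R=15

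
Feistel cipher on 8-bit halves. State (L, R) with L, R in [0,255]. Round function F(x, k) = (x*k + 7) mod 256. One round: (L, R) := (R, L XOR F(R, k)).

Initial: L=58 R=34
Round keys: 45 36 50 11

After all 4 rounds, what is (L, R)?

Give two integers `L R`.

Round 1 (k=45): L=34 R=59
Round 2 (k=36): L=59 R=113
Round 3 (k=50): L=113 R=34
Round 4 (k=11): L=34 R=12

Answer: 34 12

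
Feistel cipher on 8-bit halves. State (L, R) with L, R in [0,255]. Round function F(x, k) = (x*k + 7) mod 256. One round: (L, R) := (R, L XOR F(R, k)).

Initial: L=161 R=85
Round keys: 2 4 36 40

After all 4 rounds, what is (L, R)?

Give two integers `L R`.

Answer: 159 205

Derivation:
Round 1 (k=2): L=85 R=16
Round 2 (k=4): L=16 R=18
Round 3 (k=36): L=18 R=159
Round 4 (k=40): L=159 R=205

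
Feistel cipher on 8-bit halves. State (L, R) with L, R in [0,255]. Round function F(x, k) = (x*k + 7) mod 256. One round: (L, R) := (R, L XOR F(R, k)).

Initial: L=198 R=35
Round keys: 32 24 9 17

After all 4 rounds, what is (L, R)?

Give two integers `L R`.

Round 1 (k=32): L=35 R=161
Round 2 (k=24): L=161 R=60
Round 3 (k=9): L=60 R=130
Round 4 (k=17): L=130 R=149

Answer: 130 149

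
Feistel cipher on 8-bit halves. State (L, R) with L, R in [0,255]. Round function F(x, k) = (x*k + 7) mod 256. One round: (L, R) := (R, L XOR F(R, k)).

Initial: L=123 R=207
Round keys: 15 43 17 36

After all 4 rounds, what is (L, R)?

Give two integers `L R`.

Round 1 (k=15): L=207 R=83
Round 2 (k=43): L=83 R=55
Round 3 (k=17): L=55 R=253
Round 4 (k=36): L=253 R=172

Answer: 253 172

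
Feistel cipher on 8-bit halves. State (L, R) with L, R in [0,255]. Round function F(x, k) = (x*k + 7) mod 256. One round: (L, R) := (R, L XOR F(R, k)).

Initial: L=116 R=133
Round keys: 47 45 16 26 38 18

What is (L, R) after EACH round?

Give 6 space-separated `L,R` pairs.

Round 1 (k=47): L=133 R=6
Round 2 (k=45): L=6 R=144
Round 3 (k=16): L=144 R=1
Round 4 (k=26): L=1 R=177
Round 5 (k=38): L=177 R=76
Round 6 (k=18): L=76 R=238

Answer: 133,6 6,144 144,1 1,177 177,76 76,238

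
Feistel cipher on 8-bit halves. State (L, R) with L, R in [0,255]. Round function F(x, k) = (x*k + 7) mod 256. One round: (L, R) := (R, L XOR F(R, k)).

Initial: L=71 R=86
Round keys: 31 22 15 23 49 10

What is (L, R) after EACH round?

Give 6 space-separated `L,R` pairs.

Answer: 86,54 54,253 253,236 236,198 198,1 1,215

Derivation:
Round 1 (k=31): L=86 R=54
Round 2 (k=22): L=54 R=253
Round 3 (k=15): L=253 R=236
Round 4 (k=23): L=236 R=198
Round 5 (k=49): L=198 R=1
Round 6 (k=10): L=1 R=215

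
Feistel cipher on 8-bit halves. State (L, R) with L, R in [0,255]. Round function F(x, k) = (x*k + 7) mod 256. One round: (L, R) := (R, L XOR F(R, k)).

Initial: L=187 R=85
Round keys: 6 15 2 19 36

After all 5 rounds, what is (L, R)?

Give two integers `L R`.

Round 1 (k=6): L=85 R=190
Round 2 (k=15): L=190 R=124
Round 3 (k=2): L=124 R=65
Round 4 (k=19): L=65 R=166
Round 5 (k=36): L=166 R=30

Answer: 166 30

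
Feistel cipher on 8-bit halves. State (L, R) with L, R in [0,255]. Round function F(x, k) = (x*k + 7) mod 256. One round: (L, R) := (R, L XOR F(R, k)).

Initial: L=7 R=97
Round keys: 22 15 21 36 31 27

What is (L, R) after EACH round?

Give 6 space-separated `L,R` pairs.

Round 1 (k=22): L=97 R=90
Round 2 (k=15): L=90 R=44
Round 3 (k=21): L=44 R=249
Round 4 (k=36): L=249 R=39
Round 5 (k=31): L=39 R=57
Round 6 (k=27): L=57 R=45

Answer: 97,90 90,44 44,249 249,39 39,57 57,45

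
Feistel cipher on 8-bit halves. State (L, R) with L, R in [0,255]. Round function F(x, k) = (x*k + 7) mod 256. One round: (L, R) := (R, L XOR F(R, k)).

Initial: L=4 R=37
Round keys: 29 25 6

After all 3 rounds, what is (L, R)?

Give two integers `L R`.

Answer: 198 151

Derivation:
Round 1 (k=29): L=37 R=60
Round 2 (k=25): L=60 R=198
Round 3 (k=6): L=198 R=151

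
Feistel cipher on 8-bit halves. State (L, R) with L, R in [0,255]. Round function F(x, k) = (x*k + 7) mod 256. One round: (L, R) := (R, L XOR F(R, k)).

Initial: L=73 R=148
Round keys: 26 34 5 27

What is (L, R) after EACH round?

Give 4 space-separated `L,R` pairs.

Round 1 (k=26): L=148 R=70
Round 2 (k=34): L=70 R=199
Round 3 (k=5): L=199 R=172
Round 4 (k=27): L=172 R=236

Answer: 148,70 70,199 199,172 172,236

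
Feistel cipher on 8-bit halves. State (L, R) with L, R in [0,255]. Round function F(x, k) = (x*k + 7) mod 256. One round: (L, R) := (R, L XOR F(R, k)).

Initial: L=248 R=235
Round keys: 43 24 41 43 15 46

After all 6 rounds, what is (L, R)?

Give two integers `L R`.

Round 1 (k=43): L=235 R=120
Round 2 (k=24): L=120 R=172
Round 3 (k=41): L=172 R=235
Round 4 (k=43): L=235 R=44
Round 5 (k=15): L=44 R=112
Round 6 (k=46): L=112 R=11

Answer: 112 11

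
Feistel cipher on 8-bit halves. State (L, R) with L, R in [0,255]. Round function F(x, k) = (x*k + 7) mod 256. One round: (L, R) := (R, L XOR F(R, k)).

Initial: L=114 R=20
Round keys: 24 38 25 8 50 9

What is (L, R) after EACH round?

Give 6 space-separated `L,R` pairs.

Round 1 (k=24): L=20 R=149
Round 2 (k=38): L=149 R=49
Round 3 (k=25): L=49 R=69
Round 4 (k=8): L=69 R=30
Round 5 (k=50): L=30 R=166
Round 6 (k=9): L=166 R=195

Answer: 20,149 149,49 49,69 69,30 30,166 166,195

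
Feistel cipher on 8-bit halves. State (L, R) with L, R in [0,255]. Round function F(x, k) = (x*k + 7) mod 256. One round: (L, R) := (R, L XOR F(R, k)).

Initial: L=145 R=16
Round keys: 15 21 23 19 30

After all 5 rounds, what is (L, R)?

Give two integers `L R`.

Round 1 (k=15): L=16 R=102
Round 2 (k=21): L=102 R=117
Round 3 (k=23): L=117 R=236
Round 4 (k=19): L=236 R=254
Round 5 (k=30): L=254 R=39

Answer: 254 39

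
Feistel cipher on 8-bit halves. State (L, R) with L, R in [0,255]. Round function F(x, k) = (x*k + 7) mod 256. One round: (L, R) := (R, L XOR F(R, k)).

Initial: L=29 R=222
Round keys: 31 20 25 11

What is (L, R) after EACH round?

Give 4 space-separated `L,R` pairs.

Answer: 222,244 244,201 201,92 92,50

Derivation:
Round 1 (k=31): L=222 R=244
Round 2 (k=20): L=244 R=201
Round 3 (k=25): L=201 R=92
Round 4 (k=11): L=92 R=50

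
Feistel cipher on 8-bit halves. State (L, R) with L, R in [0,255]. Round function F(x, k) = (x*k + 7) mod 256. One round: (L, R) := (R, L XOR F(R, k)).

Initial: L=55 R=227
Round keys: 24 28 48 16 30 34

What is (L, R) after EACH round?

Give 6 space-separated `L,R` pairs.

Answer: 227,120 120,196 196,191 191,51 51,190 190,112

Derivation:
Round 1 (k=24): L=227 R=120
Round 2 (k=28): L=120 R=196
Round 3 (k=48): L=196 R=191
Round 4 (k=16): L=191 R=51
Round 5 (k=30): L=51 R=190
Round 6 (k=34): L=190 R=112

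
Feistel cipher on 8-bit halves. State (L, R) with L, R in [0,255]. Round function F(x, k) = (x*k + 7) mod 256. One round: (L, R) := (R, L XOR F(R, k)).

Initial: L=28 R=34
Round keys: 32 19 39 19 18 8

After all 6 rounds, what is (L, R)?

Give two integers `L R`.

Round 1 (k=32): L=34 R=91
Round 2 (k=19): L=91 R=234
Round 3 (k=39): L=234 R=246
Round 4 (k=19): L=246 R=163
Round 5 (k=18): L=163 R=139
Round 6 (k=8): L=139 R=252

Answer: 139 252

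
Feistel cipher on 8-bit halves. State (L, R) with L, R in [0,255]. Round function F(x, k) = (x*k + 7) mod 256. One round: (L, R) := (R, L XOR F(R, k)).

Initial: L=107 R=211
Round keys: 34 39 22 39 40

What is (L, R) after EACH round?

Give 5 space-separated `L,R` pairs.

Answer: 211,102 102,66 66,213 213,56 56,18

Derivation:
Round 1 (k=34): L=211 R=102
Round 2 (k=39): L=102 R=66
Round 3 (k=22): L=66 R=213
Round 4 (k=39): L=213 R=56
Round 5 (k=40): L=56 R=18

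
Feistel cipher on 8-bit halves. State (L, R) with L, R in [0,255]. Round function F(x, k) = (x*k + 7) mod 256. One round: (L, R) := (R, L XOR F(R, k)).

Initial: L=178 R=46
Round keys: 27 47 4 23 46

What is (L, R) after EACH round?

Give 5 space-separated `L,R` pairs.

Round 1 (k=27): L=46 R=83
Round 2 (k=47): L=83 R=106
Round 3 (k=4): L=106 R=252
Round 4 (k=23): L=252 R=193
Round 5 (k=46): L=193 R=73

Answer: 46,83 83,106 106,252 252,193 193,73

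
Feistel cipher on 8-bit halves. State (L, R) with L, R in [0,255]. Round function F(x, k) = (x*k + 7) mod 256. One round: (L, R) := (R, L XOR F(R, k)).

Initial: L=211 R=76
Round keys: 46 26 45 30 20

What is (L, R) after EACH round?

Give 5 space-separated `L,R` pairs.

Round 1 (k=46): L=76 R=124
Round 2 (k=26): L=124 R=211
Round 3 (k=45): L=211 R=98
Round 4 (k=30): L=98 R=80
Round 5 (k=20): L=80 R=37

Answer: 76,124 124,211 211,98 98,80 80,37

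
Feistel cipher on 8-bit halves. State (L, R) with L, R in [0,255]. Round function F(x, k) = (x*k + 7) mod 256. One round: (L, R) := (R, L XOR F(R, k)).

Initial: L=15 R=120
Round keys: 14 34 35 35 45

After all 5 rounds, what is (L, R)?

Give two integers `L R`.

Answer: 36 23

Derivation:
Round 1 (k=14): L=120 R=152
Round 2 (k=34): L=152 R=79
Round 3 (k=35): L=79 R=76
Round 4 (k=35): L=76 R=36
Round 5 (k=45): L=36 R=23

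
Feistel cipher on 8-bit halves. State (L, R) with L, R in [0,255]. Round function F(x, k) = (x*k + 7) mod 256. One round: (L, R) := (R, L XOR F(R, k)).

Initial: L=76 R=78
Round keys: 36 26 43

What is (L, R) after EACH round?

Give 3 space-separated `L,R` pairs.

Round 1 (k=36): L=78 R=179
Round 2 (k=26): L=179 R=123
Round 3 (k=43): L=123 R=3

Answer: 78,179 179,123 123,3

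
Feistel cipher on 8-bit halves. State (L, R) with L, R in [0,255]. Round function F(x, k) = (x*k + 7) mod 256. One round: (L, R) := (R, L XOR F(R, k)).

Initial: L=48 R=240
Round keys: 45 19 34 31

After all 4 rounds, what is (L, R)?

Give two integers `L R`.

Answer: 120 243

Derivation:
Round 1 (k=45): L=240 R=7
Round 2 (k=19): L=7 R=124
Round 3 (k=34): L=124 R=120
Round 4 (k=31): L=120 R=243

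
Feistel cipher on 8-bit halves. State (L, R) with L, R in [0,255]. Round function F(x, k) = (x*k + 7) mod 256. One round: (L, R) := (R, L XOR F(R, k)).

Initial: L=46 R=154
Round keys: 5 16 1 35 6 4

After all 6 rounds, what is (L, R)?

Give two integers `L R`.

Round 1 (k=5): L=154 R=39
Round 2 (k=16): L=39 R=237
Round 3 (k=1): L=237 R=211
Round 4 (k=35): L=211 R=13
Round 5 (k=6): L=13 R=134
Round 6 (k=4): L=134 R=18

Answer: 134 18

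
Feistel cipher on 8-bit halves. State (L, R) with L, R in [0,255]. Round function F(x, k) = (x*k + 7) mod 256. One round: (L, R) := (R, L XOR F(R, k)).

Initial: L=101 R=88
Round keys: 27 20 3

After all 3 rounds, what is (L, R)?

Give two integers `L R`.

Round 1 (k=27): L=88 R=42
Round 2 (k=20): L=42 R=23
Round 3 (k=3): L=23 R=102

Answer: 23 102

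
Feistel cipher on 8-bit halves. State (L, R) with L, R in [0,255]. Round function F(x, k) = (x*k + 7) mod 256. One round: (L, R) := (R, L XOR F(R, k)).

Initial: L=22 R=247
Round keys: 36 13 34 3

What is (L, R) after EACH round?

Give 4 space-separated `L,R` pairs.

Round 1 (k=36): L=247 R=213
Round 2 (k=13): L=213 R=47
Round 3 (k=34): L=47 R=144
Round 4 (k=3): L=144 R=152

Answer: 247,213 213,47 47,144 144,152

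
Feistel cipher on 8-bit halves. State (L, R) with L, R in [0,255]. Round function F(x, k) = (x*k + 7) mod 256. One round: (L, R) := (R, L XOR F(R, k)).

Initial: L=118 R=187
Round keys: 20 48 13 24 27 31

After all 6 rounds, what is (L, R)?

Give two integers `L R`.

Answer: 150 106

Derivation:
Round 1 (k=20): L=187 R=213
Round 2 (k=48): L=213 R=76
Round 3 (k=13): L=76 R=54
Round 4 (k=24): L=54 R=91
Round 5 (k=27): L=91 R=150
Round 6 (k=31): L=150 R=106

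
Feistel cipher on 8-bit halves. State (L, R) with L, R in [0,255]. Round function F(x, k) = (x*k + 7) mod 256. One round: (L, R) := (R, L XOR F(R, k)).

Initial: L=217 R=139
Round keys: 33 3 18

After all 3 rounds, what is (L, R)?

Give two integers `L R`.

Round 1 (k=33): L=139 R=43
Round 2 (k=3): L=43 R=3
Round 3 (k=18): L=3 R=22

Answer: 3 22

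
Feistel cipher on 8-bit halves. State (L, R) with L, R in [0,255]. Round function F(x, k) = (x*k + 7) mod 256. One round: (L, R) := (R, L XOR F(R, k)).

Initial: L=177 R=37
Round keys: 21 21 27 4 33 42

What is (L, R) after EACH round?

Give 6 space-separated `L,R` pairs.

Answer: 37,161 161,25 25,11 11,42 42,122 122,33

Derivation:
Round 1 (k=21): L=37 R=161
Round 2 (k=21): L=161 R=25
Round 3 (k=27): L=25 R=11
Round 4 (k=4): L=11 R=42
Round 5 (k=33): L=42 R=122
Round 6 (k=42): L=122 R=33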